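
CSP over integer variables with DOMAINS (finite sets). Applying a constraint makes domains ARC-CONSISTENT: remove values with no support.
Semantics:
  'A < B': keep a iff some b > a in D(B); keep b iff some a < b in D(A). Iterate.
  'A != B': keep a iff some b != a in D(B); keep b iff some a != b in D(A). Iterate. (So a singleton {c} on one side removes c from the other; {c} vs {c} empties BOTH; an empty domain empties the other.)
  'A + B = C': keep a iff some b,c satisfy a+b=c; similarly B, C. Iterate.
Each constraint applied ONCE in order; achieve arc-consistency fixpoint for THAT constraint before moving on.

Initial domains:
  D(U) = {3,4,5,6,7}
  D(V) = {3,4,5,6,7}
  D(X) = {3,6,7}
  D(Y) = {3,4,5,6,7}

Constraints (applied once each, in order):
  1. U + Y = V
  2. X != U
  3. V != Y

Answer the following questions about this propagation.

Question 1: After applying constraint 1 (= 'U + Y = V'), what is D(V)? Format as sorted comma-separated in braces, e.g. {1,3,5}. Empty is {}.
Answer: {6,7}

Derivation:
Constraint 1 (U + Y = V) on D(U)={3,4,5,6,7} D(Y)={3,4,5,6,7} D(V)={3,4,5,6,7}: U {3,4,5,6,7}->{3,4}; Y {3,4,5,6,7}->{3,4}; V {3,4,5,6,7}->{6,7}
So after constraint 1: D(V) = {6,7}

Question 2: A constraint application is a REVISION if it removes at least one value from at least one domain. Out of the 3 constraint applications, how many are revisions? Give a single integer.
Constraint 1 (U + Y = V) on D(U)={3,4,5,6,7} D(Y)={3,4,5,6,7} D(V)={3,4,5,6,7}: U {3,4,5,6,7}->{3,4}; Y {3,4,5,6,7}->{3,4}; V {3,4,5,6,7}->{6,7} => REVISION
Constraint 2 (X != U) on D(X)={3,6,7} D(U)={3,4}: no change => not a revision
Constraint 3 (V != Y) on D(V)={6,7} D(Y)={3,4}: no change => not a revision
Total revisions = 1

Answer: 1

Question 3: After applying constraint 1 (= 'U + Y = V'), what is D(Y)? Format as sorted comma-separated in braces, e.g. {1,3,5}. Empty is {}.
Answer: {3,4}

Derivation:
Constraint 1 (U + Y = V) on D(U)={3,4,5,6,7} D(Y)={3,4,5,6,7} D(V)={3,4,5,6,7}: U {3,4,5,6,7}->{3,4}; Y {3,4,5,6,7}->{3,4}; V {3,4,5,6,7}->{6,7}
So after constraint 1: D(Y) = {3,4}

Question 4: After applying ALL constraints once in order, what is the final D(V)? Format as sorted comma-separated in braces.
Answer: {6,7}

Derivation:
Constraint 1 (U + Y = V) on D(U)={3,4,5,6,7} D(Y)={3,4,5,6,7} D(V)={3,4,5,6,7}: U {3,4,5,6,7}->{3,4}; Y {3,4,5,6,7}->{3,4}; V {3,4,5,6,7}->{6,7}
Constraint 2 (X != U) on D(X)={3,6,7} D(U)={3,4}: no change
Constraint 3 (V != Y) on D(V)={6,7} D(Y)={3,4}: no change
So after all 3 constraints: D(V) = {6,7}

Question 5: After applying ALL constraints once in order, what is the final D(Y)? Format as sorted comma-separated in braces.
Constraint 1 (U + Y = V) on D(U)={3,4,5,6,7} D(Y)={3,4,5,6,7} D(V)={3,4,5,6,7}: U {3,4,5,6,7}->{3,4}; Y {3,4,5,6,7}->{3,4}; V {3,4,5,6,7}->{6,7}
Constraint 2 (X != U) on D(X)={3,6,7} D(U)={3,4}: no change
Constraint 3 (V != Y) on D(V)={6,7} D(Y)={3,4}: no change
So after all 3 constraints: D(Y) = {3,4}

Answer: {3,4}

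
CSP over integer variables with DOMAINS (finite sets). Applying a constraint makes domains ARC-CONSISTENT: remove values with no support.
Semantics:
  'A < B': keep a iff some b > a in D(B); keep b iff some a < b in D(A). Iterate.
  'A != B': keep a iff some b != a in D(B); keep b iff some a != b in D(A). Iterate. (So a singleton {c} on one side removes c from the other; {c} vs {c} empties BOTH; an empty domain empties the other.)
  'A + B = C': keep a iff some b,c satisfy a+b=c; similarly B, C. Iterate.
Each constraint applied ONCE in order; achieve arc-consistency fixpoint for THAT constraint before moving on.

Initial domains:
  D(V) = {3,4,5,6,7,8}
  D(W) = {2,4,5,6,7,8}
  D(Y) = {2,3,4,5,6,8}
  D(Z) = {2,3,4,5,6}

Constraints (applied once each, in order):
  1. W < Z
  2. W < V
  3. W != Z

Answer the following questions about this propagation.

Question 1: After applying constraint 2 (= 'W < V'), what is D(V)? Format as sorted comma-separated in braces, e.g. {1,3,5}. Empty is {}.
Constraint 1 (W < Z) on D(W)={2,4,5,6,7,8} D(Z)={2,3,4,5,6}: W {2,4,5,6,7,8}->{2,4,5}; Z {2,3,4,5,6}->{3,4,5,6}
Constraint 2 (W < V) on D(W)={2,4,5} D(V)={3,4,5,6,7,8}: no change
So after constraint 2: D(V) = {3,4,5,6,7,8}

Answer: {3,4,5,6,7,8}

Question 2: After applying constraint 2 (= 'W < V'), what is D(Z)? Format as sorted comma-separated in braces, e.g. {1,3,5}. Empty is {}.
Answer: {3,4,5,6}

Derivation:
Constraint 1 (W < Z) on D(W)={2,4,5,6,7,8} D(Z)={2,3,4,5,6}: W {2,4,5,6,7,8}->{2,4,5}; Z {2,3,4,5,6}->{3,4,5,6}
Constraint 2 (W < V) on D(W)={2,4,5} D(V)={3,4,5,6,7,8}: no change
So after constraint 2: D(Z) = {3,4,5,6}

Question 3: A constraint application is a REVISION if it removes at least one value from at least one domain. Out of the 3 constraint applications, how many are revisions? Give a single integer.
Constraint 1 (W < Z) on D(W)={2,4,5,6,7,8} D(Z)={2,3,4,5,6}: W {2,4,5,6,7,8}->{2,4,5}; Z {2,3,4,5,6}->{3,4,5,6} => REVISION
Constraint 2 (W < V) on D(W)={2,4,5} D(V)={3,4,5,6,7,8}: no change => not a revision
Constraint 3 (W != Z) on D(W)={2,4,5} D(Z)={3,4,5,6}: no change => not a revision
Total revisions = 1

Answer: 1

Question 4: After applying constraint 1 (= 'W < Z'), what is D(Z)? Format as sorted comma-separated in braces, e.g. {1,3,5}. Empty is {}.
Answer: {3,4,5,6}

Derivation:
Constraint 1 (W < Z) on D(W)={2,4,5,6,7,8} D(Z)={2,3,4,5,6}: W {2,4,5,6,7,8}->{2,4,5}; Z {2,3,4,5,6}->{3,4,5,6}
So after constraint 1: D(Z) = {3,4,5,6}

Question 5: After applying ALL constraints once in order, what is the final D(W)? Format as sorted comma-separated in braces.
Constraint 1 (W < Z) on D(W)={2,4,5,6,7,8} D(Z)={2,3,4,5,6}: W {2,4,5,6,7,8}->{2,4,5}; Z {2,3,4,5,6}->{3,4,5,6}
Constraint 2 (W < V) on D(W)={2,4,5} D(V)={3,4,5,6,7,8}: no change
Constraint 3 (W != Z) on D(W)={2,4,5} D(Z)={3,4,5,6}: no change
So after all 3 constraints: D(W) = {2,4,5}

Answer: {2,4,5}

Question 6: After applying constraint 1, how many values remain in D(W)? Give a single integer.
Constraint 1 (W < Z) on D(W)={2,4,5,6,7,8} D(Z)={2,3,4,5,6}: W {2,4,5,6,7,8}->{2,4,5}; Z {2,3,4,5,6}->{3,4,5,6}
So after constraint 1: D(W)={2,4,5}, size = 3

Answer: 3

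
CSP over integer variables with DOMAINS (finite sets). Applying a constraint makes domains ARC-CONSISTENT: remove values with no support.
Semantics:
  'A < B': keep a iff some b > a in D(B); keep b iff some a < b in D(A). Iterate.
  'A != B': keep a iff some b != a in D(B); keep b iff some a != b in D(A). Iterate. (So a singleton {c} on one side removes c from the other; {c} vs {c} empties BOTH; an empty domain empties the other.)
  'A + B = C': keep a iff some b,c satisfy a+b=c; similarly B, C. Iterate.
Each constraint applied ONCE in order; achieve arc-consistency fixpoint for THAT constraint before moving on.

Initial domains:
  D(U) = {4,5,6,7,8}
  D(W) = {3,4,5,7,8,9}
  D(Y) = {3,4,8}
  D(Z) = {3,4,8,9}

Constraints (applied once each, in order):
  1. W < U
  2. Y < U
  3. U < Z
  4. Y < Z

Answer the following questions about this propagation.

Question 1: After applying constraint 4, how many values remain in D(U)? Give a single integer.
Constraint 1 (W < U) on D(W)={3,4,5,7,8,9} D(U)={4,5,6,7,8}: W {3,4,5,7,8,9}->{3,4,5,7}
Constraint 2 (Y < U) on D(Y)={3,4,8} D(U)={4,5,6,7,8}: Y {3,4,8}->{3,4}
Constraint 3 (U < Z) on D(U)={4,5,6,7,8} D(Z)={3,4,8,9}: Z {3,4,8,9}->{8,9}
Constraint 4 (Y < Z) on D(Y)={3,4} D(Z)={8,9}: no change
So after constraint 4: D(U)={4,5,6,7,8}, size = 5

Answer: 5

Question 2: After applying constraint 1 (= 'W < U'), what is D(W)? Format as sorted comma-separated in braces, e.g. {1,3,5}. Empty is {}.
Constraint 1 (W < U) on D(W)={3,4,5,7,8,9} D(U)={4,5,6,7,8}: W {3,4,5,7,8,9}->{3,4,5,7}
So after constraint 1: D(W) = {3,4,5,7}

Answer: {3,4,5,7}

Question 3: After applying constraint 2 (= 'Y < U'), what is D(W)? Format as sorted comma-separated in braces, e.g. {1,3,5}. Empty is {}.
Answer: {3,4,5,7}

Derivation:
Constraint 1 (W < U) on D(W)={3,4,5,7,8,9} D(U)={4,5,6,7,8}: W {3,4,5,7,8,9}->{3,4,5,7}
Constraint 2 (Y < U) on D(Y)={3,4,8} D(U)={4,5,6,7,8}: Y {3,4,8}->{3,4}
So after constraint 2: D(W) = {3,4,5,7}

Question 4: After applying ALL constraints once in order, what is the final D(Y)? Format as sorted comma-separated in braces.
Answer: {3,4}

Derivation:
Constraint 1 (W < U) on D(W)={3,4,5,7,8,9} D(U)={4,5,6,7,8}: W {3,4,5,7,8,9}->{3,4,5,7}
Constraint 2 (Y < U) on D(Y)={3,4,8} D(U)={4,5,6,7,8}: Y {3,4,8}->{3,4}
Constraint 3 (U < Z) on D(U)={4,5,6,7,8} D(Z)={3,4,8,9}: Z {3,4,8,9}->{8,9}
Constraint 4 (Y < Z) on D(Y)={3,4} D(Z)={8,9}: no change
So after all 4 constraints: D(Y) = {3,4}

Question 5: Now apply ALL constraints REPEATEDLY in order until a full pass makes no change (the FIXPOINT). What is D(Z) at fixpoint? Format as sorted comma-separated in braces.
pass 0 (initial): D(Z)={3,4,8,9}
pass 1: W {3,4,5,7,8,9}->{3,4,5,7}; Y {3,4,8}->{3,4}; Z {3,4,8,9}->{8,9}
pass 2: no change
Fixpoint after 2 passes: D(Z) = {8,9}

Answer: {8,9}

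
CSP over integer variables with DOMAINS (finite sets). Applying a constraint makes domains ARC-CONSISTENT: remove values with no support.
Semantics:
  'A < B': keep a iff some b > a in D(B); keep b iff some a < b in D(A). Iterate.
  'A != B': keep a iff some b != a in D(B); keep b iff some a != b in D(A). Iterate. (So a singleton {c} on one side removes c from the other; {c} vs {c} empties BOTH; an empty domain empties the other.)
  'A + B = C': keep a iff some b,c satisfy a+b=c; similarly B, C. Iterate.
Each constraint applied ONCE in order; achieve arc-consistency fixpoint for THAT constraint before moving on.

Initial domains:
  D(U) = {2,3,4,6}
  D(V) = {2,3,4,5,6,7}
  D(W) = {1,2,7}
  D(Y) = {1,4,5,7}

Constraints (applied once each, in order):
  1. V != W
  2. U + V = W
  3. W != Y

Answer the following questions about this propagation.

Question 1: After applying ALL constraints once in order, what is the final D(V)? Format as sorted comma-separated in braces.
Constraint 1 (V != W) on D(V)={2,3,4,5,6,7} D(W)={1,2,7}: no change
Constraint 2 (U + V = W) on D(U)={2,3,4,6} D(V)={2,3,4,5,6,7} D(W)={1,2,7}: U {2,3,4,6}->{2,3,4}; V {2,3,4,5,6,7}->{3,4,5}; W {1,2,7}->{7}
Constraint 3 (W != Y) on D(W)={7} D(Y)={1,4,5,7}: Y {1,4,5,7}->{1,4,5}
So after all 3 constraints: D(V) = {3,4,5}

Answer: {3,4,5}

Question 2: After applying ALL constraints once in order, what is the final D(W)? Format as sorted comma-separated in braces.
Constraint 1 (V != W) on D(V)={2,3,4,5,6,7} D(W)={1,2,7}: no change
Constraint 2 (U + V = W) on D(U)={2,3,4,6} D(V)={2,3,4,5,6,7} D(W)={1,2,7}: U {2,3,4,6}->{2,3,4}; V {2,3,4,5,6,7}->{3,4,5}; W {1,2,7}->{7}
Constraint 3 (W != Y) on D(W)={7} D(Y)={1,4,5,7}: Y {1,4,5,7}->{1,4,5}
So after all 3 constraints: D(W) = {7}

Answer: {7}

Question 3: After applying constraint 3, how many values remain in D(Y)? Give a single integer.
Answer: 3

Derivation:
Constraint 1 (V != W) on D(V)={2,3,4,5,6,7} D(W)={1,2,7}: no change
Constraint 2 (U + V = W) on D(U)={2,3,4,6} D(V)={2,3,4,5,6,7} D(W)={1,2,7}: U {2,3,4,6}->{2,3,4}; V {2,3,4,5,6,7}->{3,4,5}; W {1,2,7}->{7}
Constraint 3 (W != Y) on D(W)={7} D(Y)={1,4,5,7}: Y {1,4,5,7}->{1,4,5}
So after constraint 3: D(Y)={1,4,5}, size = 3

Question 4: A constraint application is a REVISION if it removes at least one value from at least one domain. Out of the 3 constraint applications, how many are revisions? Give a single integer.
Constraint 1 (V != W) on D(V)={2,3,4,5,6,7} D(W)={1,2,7}: no change => not a revision
Constraint 2 (U + V = W) on D(U)={2,3,4,6} D(V)={2,3,4,5,6,7} D(W)={1,2,7}: U {2,3,4,6}->{2,3,4}; V {2,3,4,5,6,7}->{3,4,5}; W {1,2,7}->{7} => REVISION
Constraint 3 (W != Y) on D(W)={7} D(Y)={1,4,5,7}: Y {1,4,5,7}->{1,4,5} => REVISION
Total revisions = 2

Answer: 2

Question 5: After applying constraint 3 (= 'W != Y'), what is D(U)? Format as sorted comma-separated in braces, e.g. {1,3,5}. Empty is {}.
Answer: {2,3,4}

Derivation:
Constraint 1 (V != W) on D(V)={2,3,4,5,6,7} D(W)={1,2,7}: no change
Constraint 2 (U + V = W) on D(U)={2,3,4,6} D(V)={2,3,4,5,6,7} D(W)={1,2,7}: U {2,3,4,6}->{2,3,4}; V {2,3,4,5,6,7}->{3,4,5}; W {1,2,7}->{7}
Constraint 3 (W != Y) on D(W)={7} D(Y)={1,4,5,7}: Y {1,4,5,7}->{1,4,5}
So after constraint 3: D(U) = {2,3,4}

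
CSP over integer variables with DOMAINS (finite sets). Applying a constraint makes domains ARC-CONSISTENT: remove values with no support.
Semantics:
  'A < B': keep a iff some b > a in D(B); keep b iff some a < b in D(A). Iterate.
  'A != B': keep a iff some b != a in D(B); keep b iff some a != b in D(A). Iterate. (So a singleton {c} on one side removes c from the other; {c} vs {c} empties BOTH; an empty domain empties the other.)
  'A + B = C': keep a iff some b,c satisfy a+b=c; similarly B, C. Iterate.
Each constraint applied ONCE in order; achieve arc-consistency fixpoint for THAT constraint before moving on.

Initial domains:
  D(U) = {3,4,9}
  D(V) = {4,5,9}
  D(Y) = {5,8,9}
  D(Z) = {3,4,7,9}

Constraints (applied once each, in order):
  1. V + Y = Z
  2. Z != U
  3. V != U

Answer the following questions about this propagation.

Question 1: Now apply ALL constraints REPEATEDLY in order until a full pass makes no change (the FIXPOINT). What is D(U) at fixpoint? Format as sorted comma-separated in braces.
pass 0 (initial): D(U)={3,4,9}
pass 1: U {3,4,9}->{3}; V {4,5,9}->{4}; Y {5,8,9}->{5}; Z {3,4,7,9}->{9}
pass 2: no change
Fixpoint after 2 passes: D(U) = {3}

Answer: {3}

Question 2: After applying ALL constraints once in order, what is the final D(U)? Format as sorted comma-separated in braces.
Answer: {3}

Derivation:
Constraint 1 (V + Y = Z) on D(V)={4,5,9} D(Y)={5,8,9} D(Z)={3,4,7,9}: V {4,5,9}->{4}; Y {5,8,9}->{5}; Z {3,4,7,9}->{9}
Constraint 2 (Z != U) on D(Z)={9} D(U)={3,4,9}: U {3,4,9}->{3,4}
Constraint 3 (V != U) on D(V)={4} D(U)={3,4}: U {3,4}->{3}
So after all 3 constraints: D(U) = {3}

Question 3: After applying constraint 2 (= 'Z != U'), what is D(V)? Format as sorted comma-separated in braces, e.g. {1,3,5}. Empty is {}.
Constraint 1 (V + Y = Z) on D(V)={4,5,9} D(Y)={5,8,9} D(Z)={3,4,7,9}: V {4,5,9}->{4}; Y {5,8,9}->{5}; Z {3,4,7,9}->{9}
Constraint 2 (Z != U) on D(Z)={9} D(U)={3,4,9}: U {3,4,9}->{3,4}
So after constraint 2: D(V) = {4}

Answer: {4}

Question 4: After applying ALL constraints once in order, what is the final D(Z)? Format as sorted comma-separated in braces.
Constraint 1 (V + Y = Z) on D(V)={4,5,9} D(Y)={5,8,9} D(Z)={3,4,7,9}: V {4,5,9}->{4}; Y {5,8,9}->{5}; Z {3,4,7,9}->{9}
Constraint 2 (Z != U) on D(Z)={9} D(U)={3,4,9}: U {3,4,9}->{3,4}
Constraint 3 (V != U) on D(V)={4} D(U)={3,4}: U {3,4}->{3}
So after all 3 constraints: D(Z) = {9}

Answer: {9}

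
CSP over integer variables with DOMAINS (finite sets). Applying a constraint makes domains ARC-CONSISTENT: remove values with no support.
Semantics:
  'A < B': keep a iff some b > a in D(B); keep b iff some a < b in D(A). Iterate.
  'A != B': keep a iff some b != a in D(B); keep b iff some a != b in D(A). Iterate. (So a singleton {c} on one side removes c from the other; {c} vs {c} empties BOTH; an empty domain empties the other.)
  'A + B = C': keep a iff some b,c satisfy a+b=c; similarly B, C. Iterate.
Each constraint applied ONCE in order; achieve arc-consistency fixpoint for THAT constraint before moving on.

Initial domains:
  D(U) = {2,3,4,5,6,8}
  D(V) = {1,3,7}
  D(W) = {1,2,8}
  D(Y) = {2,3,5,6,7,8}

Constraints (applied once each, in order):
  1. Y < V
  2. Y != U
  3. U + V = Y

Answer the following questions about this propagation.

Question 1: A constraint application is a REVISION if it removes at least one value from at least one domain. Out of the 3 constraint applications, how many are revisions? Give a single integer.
Answer: 2

Derivation:
Constraint 1 (Y < V) on D(Y)={2,3,5,6,7,8} D(V)={1,3,7}: Y {2,3,5,6,7,8}->{2,3,5,6}; V {1,3,7}->{3,7} => REVISION
Constraint 2 (Y != U) on D(Y)={2,3,5,6} D(U)={2,3,4,5,6,8}: no change => not a revision
Constraint 3 (U + V = Y) on D(U)={2,3,4,5,6,8} D(V)={3,7} D(Y)={2,3,5,6}: U {2,3,4,5,6,8}->{2,3}; V {3,7}->{3}; Y {2,3,5,6}->{5,6} => REVISION
Total revisions = 2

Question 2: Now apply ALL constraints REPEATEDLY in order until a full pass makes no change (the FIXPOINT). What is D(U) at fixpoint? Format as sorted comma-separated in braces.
pass 0 (initial): D(U)={2,3,4,5,6,8}
pass 1: U {2,3,4,5,6,8}->{2,3}; V {1,3,7}->{3}; Y {2,3,5,6,7,8}->{5,6}
pass 2: U {2,3}->{}; V {3}->{}; Y {5,6}->{}
pass 3: no change
Fixpoint after 3 passes: D(U) = {}

Answer: {}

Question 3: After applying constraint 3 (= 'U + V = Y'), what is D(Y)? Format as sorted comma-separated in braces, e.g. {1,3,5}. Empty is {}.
Constraint 1 (Y < V) on D(Y)={2,3,5,6,7,8} D(V)={1,3,7}: Y {2,3,5,6,7,8}->{2,3,5,6}; V {1,3,7}->{3,7}
Constraint 2 (Y != U) on D(Y)={2,3,5,6} D(U)={2,3,4,5,6,8}: no change
Constraint 3 (U + V = Y) on D(U)={2,3,4,5,6,8} D(V)={3,7} D(Y)={2,3,5,6}: U {2,3,4,5,6,8}->{2,3}; V {3,7}->{3}; Y {2,3,5,6}->{5,6}
So after constraint 3: D(Y) = {5,6}

Answer: {5,6}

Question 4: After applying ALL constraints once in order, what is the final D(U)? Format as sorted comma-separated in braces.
Answer: {2,3}

Derivation:
Constraint 1 (Y < V) on D(Y)={2,3,5,6,7,8} D(V)={1,3,7}: Y {2,3,5,6,7,8}->{2,3,5,6}; V {1,3,7}->{3,7}
Constraint 2 (Y != U) on D(Y)={2,3,5,6} D(U)={2,3,4,5,6,8}: no change
Constraint 3 (U + V = Y) on D(U)={2,3,4,5,6,8} D(V)={3,7} D(Y)={2,3,5,6}: U {2,3,4,5,6,8}->{2,3}; V {3,7}->{3}; Y {2,3,5,6}->{5,6}
So after all 3 constraints: D(U) = {2,3}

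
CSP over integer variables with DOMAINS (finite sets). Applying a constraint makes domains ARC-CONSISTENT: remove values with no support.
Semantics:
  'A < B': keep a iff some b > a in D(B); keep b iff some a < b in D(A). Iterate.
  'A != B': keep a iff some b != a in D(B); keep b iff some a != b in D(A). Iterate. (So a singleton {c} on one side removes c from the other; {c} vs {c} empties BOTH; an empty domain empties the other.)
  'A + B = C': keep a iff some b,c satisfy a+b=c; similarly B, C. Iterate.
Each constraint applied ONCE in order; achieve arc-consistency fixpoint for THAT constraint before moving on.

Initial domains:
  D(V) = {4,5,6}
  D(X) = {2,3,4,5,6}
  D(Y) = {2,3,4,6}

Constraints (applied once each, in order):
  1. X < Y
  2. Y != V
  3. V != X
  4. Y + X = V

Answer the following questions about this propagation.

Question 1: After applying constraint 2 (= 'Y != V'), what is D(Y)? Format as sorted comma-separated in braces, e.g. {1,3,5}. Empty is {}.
Answer: {3,4,6}

Derivation:
Constraint 1 (X < Y) on D(X)={2,3,4,5,6} D(Y)={2,3,4,6}: X {2,3,4,5,6}->{2,3,4,5}; Y {2,3,4,6}->{3,4,6}
Constraint 2 (Y != V) on D(Y)={3,4,6} D(V)={4,5,6}: no change
So after constraint 2: D(Y) = {3,4,6}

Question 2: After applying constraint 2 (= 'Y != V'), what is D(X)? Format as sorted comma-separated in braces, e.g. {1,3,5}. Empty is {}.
Answer: {2,3,4,5}

Derivation:
Constraint 1 (X < Y) on D(X)={2,3,4,5,6} D(Y)={2,3,4,6}: X {2,3,4,5,6}->{2,3,4,5}; Y {2,3,4,6}->{3,4,6}
Constraint 2 (Y != V) on D(Y)={3,4,6} D(V)={4,5,6}: no change
So after constraint 2: D(X) = {2,3,4,5}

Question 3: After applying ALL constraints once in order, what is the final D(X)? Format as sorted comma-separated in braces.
Constraint 1 (X < Y) on D(X)={2,3,4,5,6} D(Y)={2,3,4,6}: X {2,3,4,5,6}->{2,3,4,5}; Y {2,3,4,6}->{3,4,6}
Constraint 2 (Y != V) on D(Y)={3,4,6} D(V)={4,5,6}: no change
Constraint 3 (V != X) on D(V)={4,5,6} D(X)={2,3,4,5}: no change
Constraint 4 (Y + X = V) on D(Y)={3,4,6} D(X)={2,3,4,5} D(V)={4,5,6}: Y {3,4,6}->{3,4}; X {2,3,4,5}->{2,3}; V {4,5,6}->{5,6}
So after all 4 constraints: D(X) = {2,3}

Answer: {2,3}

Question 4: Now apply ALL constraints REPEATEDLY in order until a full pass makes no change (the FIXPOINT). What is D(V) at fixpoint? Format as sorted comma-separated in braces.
pass 0 (initial): D(V)={4,5,6}
pass 1: V {4,5,6}->{5,6}; X {2,3,4,5,6}->{2,3}; Y {2,3,4,6}->{3,4}
pass 2: no change
Fixpoint after 2 passes: D(V) = {5,6}

Answer: {5,6}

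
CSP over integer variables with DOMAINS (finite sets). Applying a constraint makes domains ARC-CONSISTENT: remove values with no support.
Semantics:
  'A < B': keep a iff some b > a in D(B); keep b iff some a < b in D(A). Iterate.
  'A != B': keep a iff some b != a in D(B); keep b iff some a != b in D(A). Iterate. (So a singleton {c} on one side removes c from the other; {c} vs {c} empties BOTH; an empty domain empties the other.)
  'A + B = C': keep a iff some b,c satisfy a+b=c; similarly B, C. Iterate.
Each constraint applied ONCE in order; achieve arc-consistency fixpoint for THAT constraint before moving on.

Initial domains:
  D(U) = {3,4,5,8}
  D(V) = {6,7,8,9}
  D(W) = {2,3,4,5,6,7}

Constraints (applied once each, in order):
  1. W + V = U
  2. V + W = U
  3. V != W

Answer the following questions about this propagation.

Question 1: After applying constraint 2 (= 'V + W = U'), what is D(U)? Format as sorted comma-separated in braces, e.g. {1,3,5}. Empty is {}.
Answer: {8}

Derivation:
Constraint 1 (W + V = U) on D(W)={2,3,4,5,6,7} D(V)={6,7,8,9} D(U)={3,4,5,8}: W {2,3,4,5,6,7}->{2}; V {6,7,8,9}->{6}; U {3,4,5,8}->{8}
Constraint 2 (V + W = U) on D(V)={6} D(W)={2} D(U)={8}: no change
So after constraint 2: D(U) = {8}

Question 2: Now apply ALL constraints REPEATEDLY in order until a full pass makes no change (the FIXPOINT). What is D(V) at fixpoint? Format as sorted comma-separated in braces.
pass 0 (initial): D(V)={6,7,8,9}
pass 1: U {3,4,5,8}->{8}; V {6,7,8,9}->{6}; W {2,3,4,5,6,7}->{2}
pass 2: no change
Fixpoint after 2 passes: D(V) = {6}

Answer: {6}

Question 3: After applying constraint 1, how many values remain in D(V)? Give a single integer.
Answer: 1

Derivation:
Constraint 1 (W + V = U) on D(W)={2,3,4,5,6,7} D(V)={6,7,8,9} D(U)={3,4,5,8}: W {2,3,4,5,6,7}->{2}; V {6,7,8,9}->{6}; U {3,4,5,8}->{8}
So after constraint 1: D(V)={6}, size = 1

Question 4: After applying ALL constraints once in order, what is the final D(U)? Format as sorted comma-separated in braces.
Constraint 1 (W + V = U) on D(W)={2,3,4,5,6,7} D(V)={6,7,8,9} D(U)={3,4,5,8}: W {2,3,4,5,6,7}->{2}; V {6,7,8,9}->{6}; U {3,4,5,8}->{8}
Constraint 2 (V + W = U) on D(V)={6} D(W)={2} D(U)={8}: no change
Constraint 3 (V != W) on D(V)={6} D(W)={2}: no change
So after all 3 constraints: D(U) = {8}

Answer: {8}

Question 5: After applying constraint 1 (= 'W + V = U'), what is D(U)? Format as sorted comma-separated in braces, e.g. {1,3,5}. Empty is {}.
Answer: {8}

Derivation:
Constraint 1 (W + V = U) on D(W)={2,3,4,5,6,7} D(V)={6,7,8,9} D(U)={3,4,5,8}: W {2,3,4,5,6,7}->{2}; V {6,7,8,9}->{6}; U {3,4,5,8}->{8}
So after constraint 1: D(U) = {8}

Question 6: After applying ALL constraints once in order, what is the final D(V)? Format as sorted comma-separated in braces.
Constraint 1 (W + V = U) on D(W)={2,3,4,5,6,7} D(V)={6,7,8,9} D(U)={3,4,5,8}: W {2,3,4,5,6,7}->{2}; V {6,7,8,9}->{6}; U {3,4,5,8}->{8}
Constraint 2 (V + W = U) on D(V)={6} D(W)={2} D(U)={8}: no change
Constraint 3 (V != W) on D(V)={6} D(W)={2}: no change
So after all 3 constraints: D(V) = {6}

Answer: {6}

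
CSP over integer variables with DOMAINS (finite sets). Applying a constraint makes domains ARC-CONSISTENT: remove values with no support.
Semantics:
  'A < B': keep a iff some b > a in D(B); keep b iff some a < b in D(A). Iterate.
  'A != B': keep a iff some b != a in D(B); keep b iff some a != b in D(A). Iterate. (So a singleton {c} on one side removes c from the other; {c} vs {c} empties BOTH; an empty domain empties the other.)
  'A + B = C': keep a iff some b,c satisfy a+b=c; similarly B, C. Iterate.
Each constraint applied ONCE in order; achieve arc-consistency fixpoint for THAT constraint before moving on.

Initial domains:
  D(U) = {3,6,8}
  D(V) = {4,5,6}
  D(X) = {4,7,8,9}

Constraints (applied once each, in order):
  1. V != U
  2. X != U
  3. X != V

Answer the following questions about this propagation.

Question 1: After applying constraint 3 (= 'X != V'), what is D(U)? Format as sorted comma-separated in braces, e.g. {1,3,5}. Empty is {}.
Constraint 1 (V != U) on D(V)={4,5,6} D(U)={3,6,8}: no change
Constraint 2 (X != U) on D(X)={4,7,8,9} D(U)={3,6,8}: no change
Constraint 3 (X != V) on D(X)={4,7,8,9} D(V)={4,5,6}: no change
So after constraint 3: D(U) = {3,6,8}

Answer: {3,6,8}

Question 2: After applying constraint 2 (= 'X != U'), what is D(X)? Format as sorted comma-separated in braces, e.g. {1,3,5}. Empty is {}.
Constraint 1 (V != U) on D(V)={4,5,6} D(U)={3,6,8}: no change
Constraint 2 (X != U) on D(X)={4,7,8,9} D(U)={3,6,8}: no change
So after constraint 2: D(X) = {4,7,8,9}

Answer: {4,7,8,9}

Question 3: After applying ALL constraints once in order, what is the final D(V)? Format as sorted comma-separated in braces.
Constraint 1 (V != U) on D(V)={4,5,6} D(U)={3,6,8}: no change
Constraint 2 (X != U) on D(X)={4,7,8,9} D(U)={3,6,8}: no change
Constraint 3 (X != V) on D(X)={4,7,8,9} D(V)={4,5,6}: no change
So after all 3 constraints: D(V) = {4,5,6}

Answer: {4,5,6}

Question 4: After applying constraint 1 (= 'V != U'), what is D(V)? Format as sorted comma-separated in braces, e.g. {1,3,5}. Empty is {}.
Answer: {4,5,6}

Derivation:
Constraint 1 (V != U) on D(V)={4,5,6} D(U)={3,6,8}: no change
So after constraint 1: D(V) = {4,5,6}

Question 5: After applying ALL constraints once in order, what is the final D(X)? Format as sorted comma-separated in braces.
Answer: {4,7,8,9}

Derivation:
Constraint 1 (V != U) on D(V)={4,5,6} D(U)={3,6,8}: no change
Constraint 2 (X != U) on D(X)={4,7,8,9} D(U)={3,6,8}: no change
Constraint 3 (X != V) on D(X)={4,7,8,9} D(V)={4,5,6}: no change
So after all 3 constraints: D(X) = {4,7,8,9}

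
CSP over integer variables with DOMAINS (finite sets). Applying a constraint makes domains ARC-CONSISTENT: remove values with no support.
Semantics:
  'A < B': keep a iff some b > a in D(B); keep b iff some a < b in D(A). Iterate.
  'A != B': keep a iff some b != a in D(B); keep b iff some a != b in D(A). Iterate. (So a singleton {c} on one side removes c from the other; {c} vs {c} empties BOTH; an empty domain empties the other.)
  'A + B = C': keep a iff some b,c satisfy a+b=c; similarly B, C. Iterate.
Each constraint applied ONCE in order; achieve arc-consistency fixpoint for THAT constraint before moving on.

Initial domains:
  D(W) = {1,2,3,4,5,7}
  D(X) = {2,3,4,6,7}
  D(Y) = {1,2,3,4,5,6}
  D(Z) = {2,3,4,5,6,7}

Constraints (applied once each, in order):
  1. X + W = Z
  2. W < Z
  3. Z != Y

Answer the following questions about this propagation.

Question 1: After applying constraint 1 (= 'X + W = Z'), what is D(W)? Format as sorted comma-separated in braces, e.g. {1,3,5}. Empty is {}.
Constraint 1 (X + W = Z) on D(X)={2,3,4,6,7} D(W)={1,2,3,4,5,7} D(Z)={2,3,4,5,6,7}: X {2,3,4,6,7}->{2,3,4,6}; W {1,2,3,4,5,7}->{1,2,3,4,5}; Z {2,3,4,5,6,7}->{3,4,5,6,7}
So after constraint 1: D(W) = {1,2,3,4,5}

Answer: {1,2,3,4,5}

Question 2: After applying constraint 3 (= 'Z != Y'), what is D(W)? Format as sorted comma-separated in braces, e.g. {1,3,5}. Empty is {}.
Answer: {1,2,3,4,5}

Derivation:
Constraint 1 (X + W = Z) on D(X)={2,3,4,6,7} D(W)={1,2,3,4,5,7} D(Z)={2,3,4,5,6,7}: X {2,3,4,6,7}->{2,3,4,6}; W {1,2,3,4,5,7}->{1,2,3,4,5}; Z {2,3,4,5,6,7}->{3,4,5,6,7}
Constraint 2 (W < Z) on D(W)={1,2,3,4,5} D(Z)={3,4,5,6,7}: no change
Constraint 3 (Z != Y) on D(Z)={3,4,5,6,7} D(Y)={1,2,3,4,5,6}: no change
So after constraint 3: D(W) = {1,2,3,4,5}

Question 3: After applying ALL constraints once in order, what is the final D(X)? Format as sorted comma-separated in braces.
Constraint 1 (X + W = Z) on D(X)={2,3,4,6,7} D(W)={1,2,3,4,5,7} D(Z)={2,3,4,5,6,7}: X {2,3,4,6,7}->{2,3,4,6}; W {1,2,3,4,5,7}->{1,2,3,4,5}; Z {2,3,4,5,6,7}->{3,4,5,6,7}
Constraint 2 (W < Z) on D(W)={1,2,3,4,5} D(Z)={3,4,5,6,7}: no change
Constraint 3 (Z != Y) on D(Z)={3,4,5,6,7} D(Y)={1,2,3,4,5,6}: no change
So after all 3 constraints: D(X) = {2,3,4,6}

Answer: {2,3,4,6}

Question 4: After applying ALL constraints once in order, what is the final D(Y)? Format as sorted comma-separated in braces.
Answer: {1,2,3,4,5,6}

Derivation:
Constraint 1 (X + W = Z) on D(X)={2,3,4,6,7} D(W)={1,2,3,4,5,7} D(Z)={2,3,4,5,6,7}: X {2,3,4,6,7}->{2,3,4,6}; W {1,2,3,4,5,7}->{1,2,3,4,5}; Z {2,3,4,5,6,7}->{3,4,5,6,7}
Constraint 2 (W < Z) on D(W)={1,2,3,4,5} D(Z)={3,4,5,6,7}: no change
Constraint 3 (Z != Y) on D(Z)={3,4,5,6,7} D(Y)={1,2,3,4,5,6}: no change
So after all 3 constraints: D(Y) = {1,2,3,4,5,6}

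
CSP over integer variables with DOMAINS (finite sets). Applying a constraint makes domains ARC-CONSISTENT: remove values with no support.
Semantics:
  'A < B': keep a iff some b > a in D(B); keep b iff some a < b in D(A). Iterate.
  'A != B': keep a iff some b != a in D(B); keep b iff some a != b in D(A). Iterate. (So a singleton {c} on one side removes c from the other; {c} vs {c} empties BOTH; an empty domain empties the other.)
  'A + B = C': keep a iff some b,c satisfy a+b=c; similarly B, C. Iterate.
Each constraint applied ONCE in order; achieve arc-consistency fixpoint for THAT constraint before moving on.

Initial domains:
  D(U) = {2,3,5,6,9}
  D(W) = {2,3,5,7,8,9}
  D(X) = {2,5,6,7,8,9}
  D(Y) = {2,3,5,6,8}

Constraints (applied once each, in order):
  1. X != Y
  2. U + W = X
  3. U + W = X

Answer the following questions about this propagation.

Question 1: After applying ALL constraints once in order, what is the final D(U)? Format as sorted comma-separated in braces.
Answer: {2,3,5,6}

Derivation:
Constraint 1 (X != Y) on D(X)={2,5,6,7,8,9} D(Y)={2,3,5,6,8}: no change
Constraint 2 (U + W = X) on D(U)={2,3,5,6,9} D(W)={2,3,5,7,8,9} D(X)={2,5,6,7,8,9}: U {2,3,5,6,9}->{2,3,5,6}; W {2,3,5,7,8,9}->{2,3,5,7}; X {2,5,6,7,8,9}->{5,6,7,8,9}
Constraint 3 (U + W = X) on D(U)={2,3,5,6} D(W)={2,3,5,7} D(X)={5,6,7,8,9}: no change
So after all 3 constraints: D(U) = {2,3,5,6}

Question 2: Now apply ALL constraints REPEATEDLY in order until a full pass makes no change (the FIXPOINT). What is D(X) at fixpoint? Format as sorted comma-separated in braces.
Answer: {5,6,7,8,9}

Derivation:
pass 0 (initial): D(X)={2,5,6,7,8,9}
pass 1: U {2,3,5,6,9}->{2,3,5,6}; W {2,3,5,7,8,9}->{2,3,5,7}; X {2,5,6,7,8,9}->{5,6,7,8,9}
pass 2: no change
Fixpoint after 2 passes: D(X) = {5,6,7,8,9}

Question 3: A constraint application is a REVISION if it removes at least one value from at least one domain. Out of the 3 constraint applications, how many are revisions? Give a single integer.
Constraint 1 (X != Y) on D(X)={2,5,6,7,8,9} D(Y)={2,3,5,6,8}: no change => not a revision
Constraint 2 (U + W = X) on D(U)={2,3,5,6,9} D(W)={2,3,5,7,8,9} D(X)={2,5,6,7,8,9}: U {2,3,5,6,9}->{2,3,5,6}; W {2,3,5,7,8,9}->{2,3,5,7}; X {2,5,6,7,8,9}->{5,6,7,8,9} => REVISION
Constraint 3 (U + W = X) on D(U)={2,3,5,6} D(W)={2,3,5,7} D(X)={5,6,7,8,9}: no change => not a revision
Total revisions = 1

Answer: 1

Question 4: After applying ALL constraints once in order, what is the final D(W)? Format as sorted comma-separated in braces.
Constraint 1 (X != Y) on D(X)={2,5,6,7,8,9} D(Y)={2,3,5,6,8}: no change
Constraint 2 (U + W = X) on D(U)={2,3,5,6,9} D(W)={2,3,5,7,8,9} D(X)={2,5,6,7,8,9}: U {2,3,5,6,9}->{2,3,5,6}; W {2,3,5,7,8,9}->{2,3,5,7}; X {2,5,6,7,8,9}->{5,6,7,8,9}
Constraint 3 (U + W = X) on D(U)={2,3,5,6} D(W)={2,3,5,7} D(X)={5,6,7,8,9}: no change
So after all 3 constraints: D(W) = {2,3,5,7}

Answer: {2,3,5,7}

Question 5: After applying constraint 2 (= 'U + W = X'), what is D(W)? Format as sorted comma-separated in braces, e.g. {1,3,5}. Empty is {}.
Answer: {2,3,5,7}

Derivation:
Constraint 1 (X != Y) on D(X)={2,5,6,7,8,9} D(Y)={2,3,5,6,8}: no change
Constraint 2 (U + W = X) on D(U)={2,3,5,6,9} D(W)={2,3,5,7,8,9} D(X)={2,5,6,7,8,9}: U {2,3,5,6,9}->{2,3,5,6}; W {2,3,5,7,8,9}->{2,3,5,7}; X {2,5,6,7,8,9}->{5,6,7,8,9}
So after constraint 2: D(W) = {2,3,5,7}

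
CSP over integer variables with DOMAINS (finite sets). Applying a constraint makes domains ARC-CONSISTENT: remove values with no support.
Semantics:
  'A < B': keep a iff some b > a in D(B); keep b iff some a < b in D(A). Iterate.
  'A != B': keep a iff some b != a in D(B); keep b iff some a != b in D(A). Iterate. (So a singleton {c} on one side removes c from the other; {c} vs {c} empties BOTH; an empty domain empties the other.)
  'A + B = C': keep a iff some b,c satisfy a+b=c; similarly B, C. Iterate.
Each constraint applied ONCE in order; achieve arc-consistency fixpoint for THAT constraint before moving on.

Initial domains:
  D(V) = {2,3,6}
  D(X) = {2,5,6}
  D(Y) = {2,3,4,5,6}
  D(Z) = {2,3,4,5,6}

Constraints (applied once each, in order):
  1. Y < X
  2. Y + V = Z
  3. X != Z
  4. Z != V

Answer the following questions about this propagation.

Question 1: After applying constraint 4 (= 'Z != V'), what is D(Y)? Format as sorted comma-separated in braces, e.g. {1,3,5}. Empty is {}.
Constraint 1 (Y < X) on D(Y)={2,3,4,5,6} D(X)={2,5,6}: Y {2,3,4,5,6}->{2,3,4,5}; X {2,5,6}->{5,6}
Constraint 2 (Y + V = Z) on D(Y)={2,3,4,5} D(V)={2,3,6} D(Z)={2,3,4,5,6}: Y {2,3,4,5}->{2,3,4}; V {2,3,6}->{2,3}; Z {2,3,4,5,6}->{4,5,6}
Constraint 3 (X != Z) on D(X)={5,6} D(Z)={4,5,6}: no change
Constraint 4 (Z != V) on D(Z)={4,5,6} D(V)={2,3}: no change
So after constraint 4: D(Y) = {2,3,4}

Answer: {2,3,4}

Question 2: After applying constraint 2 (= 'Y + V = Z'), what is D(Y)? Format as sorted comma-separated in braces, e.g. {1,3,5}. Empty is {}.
Constraint 1 (Y < X) on D(Y)={2,3,4,5,6} D(X)={2,5,6}: Y {2,3,4,5,6}->{2,3,4,5}; X {2,5,6}->{5,6}
Constraint 2 (Y + V = Z) on D(Y)={2,3,4,5} D(V)={2,3,6} D(Z)={2,3,4,5,6}: Y {2,3,4,5}->{2,3,4}; V {2,3,6}->{2,3}; Z {2,3,4,5,6}->{4,5,6}
So after constraint 2: D(Y) = {2,3,4}

Answer: {2,3,4}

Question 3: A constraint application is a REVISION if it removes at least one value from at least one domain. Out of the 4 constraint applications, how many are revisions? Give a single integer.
Constraint 1 (Y < X) on D(Y)={2,3,4,5,6} D(X)={2,5,6}: Y {2,3,4,5,6}->{2,3,4,5}; X {2,5,6}->{5,6} => REVISION
Constraint 2 (Y + V = Z) on D(Y)={2,3,4,5} D(V)={2,3,6} D(Z)={2,3,4,5,6}: Y {2,3,4,5}->{2,3,4}; V {2,3,6}->{2,3}; Z {2,3,4,5,6}->{4,5,6} => REVISION
Constraint 3 (X != Z) on D(X)={5,6} D(Z)={4,5,6}: no change => not a revision
Constraint 4 (Z != V) on D(Z)={4,5,6} D(V)={2,3}: no change => not a revision
Total revisions = 2

Answer: 2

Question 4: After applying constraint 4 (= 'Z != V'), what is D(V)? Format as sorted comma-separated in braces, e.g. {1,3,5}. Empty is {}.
Constraint 1 (Y < X) on D(Y)={2,3,4,5,6} D(X)={2,5,6}: Y {2,3,4,5,6}->{2,3,4,5}; X {2,5,6}->{5,6}
Constraint 2 (Y + V = Z) on D(Y)={2,3,4,5} D(V)={2,3,6} D(Z)={2,3,4,5,6}: Y {2,3,4,5}->{2,3,4}; V {2,3,6}->{2,3}; Z {2,3,4,5,6}->{4,5,6}
Constraint 3 (X != Z) on D(X)={5,6} D(Z)={4,5,6}: no change
Constraint 4 (Z != V) on D(Z)={4,5,6} D(V)={2,3}: no change
So after constraint 4: D(V) = {2,3}

Answer: {2,3}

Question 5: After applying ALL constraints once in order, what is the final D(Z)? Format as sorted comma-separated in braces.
Constraint 1 (Y < X) on D(Y)={2,3,4,5,6} D(X)={2,5,6}: Y {2,3,4,5,6}->{2,3,4,5}; X {2,5,6}->{5,6}
Constraint 2 (Y + V = Z) on D(Y)={2,3,4,5} D(V)={2,3,6} D(Z)={2,3,4,5,6}: Y {2,3,4,5}->{2,3,4}; V {2,3,6}->{2,3}; Z {2,3,4,5,6}->{4,5,6}
Constraint 3 (X != Z) on D(X)={5,6} D(Z)={4,5,6}: no change
Constraint 4 (Z != V) on D(Z)={4,5,6} D(V)={2,3}: no change
So after all 4 constraints: D(Z) = {4,5,6}

Answer: {4,5,6}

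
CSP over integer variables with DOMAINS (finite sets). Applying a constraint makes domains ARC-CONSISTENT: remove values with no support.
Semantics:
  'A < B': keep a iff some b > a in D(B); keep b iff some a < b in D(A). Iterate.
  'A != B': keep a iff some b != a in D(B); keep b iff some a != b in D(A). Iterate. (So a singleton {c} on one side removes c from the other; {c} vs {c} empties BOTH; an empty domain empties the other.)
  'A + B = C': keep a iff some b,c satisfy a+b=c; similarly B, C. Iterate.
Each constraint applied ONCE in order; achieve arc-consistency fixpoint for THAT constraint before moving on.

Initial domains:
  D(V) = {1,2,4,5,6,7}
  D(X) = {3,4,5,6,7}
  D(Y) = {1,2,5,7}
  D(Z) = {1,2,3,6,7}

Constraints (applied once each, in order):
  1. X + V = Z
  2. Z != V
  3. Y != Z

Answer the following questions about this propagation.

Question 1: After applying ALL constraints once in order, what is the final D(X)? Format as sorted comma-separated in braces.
Constraint 1 (X + V = Z) on D(X)={3,4,5,6,7} D(V)={1,2,4,5,6,7} D(Z)={1,2,3,6,7}: X {3,4,5,6,7}->{3,4,5,6}; V {1,2,4,5,6,7}->{1,2,4}; Z {1,2,3,6,7}->{6,7}
Constraint 2 (Z != V) on D(Z)={6,7} D(V)={1,2,4}: no change
Constraint 3 (Y != Z) on D(Y)={1,2,5,7} D(Z)={6,7}: no change
So after all 3 constraints: D(X) = {3,4,5,6}

Answer: {3,4,5,6}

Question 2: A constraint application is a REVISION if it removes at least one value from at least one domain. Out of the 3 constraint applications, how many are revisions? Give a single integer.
Constraint 1 (X + V = Z) on D(X)={3,4,5,6,7} D(V)={1,2,4,5,6,7} D(Z)={1,2,3,6,7}: X {3,4,5,6,7}->{3,4,5,6}; V {1,2,4,5,6,7}->{1,2,4}; Z {1,2,3,6,7}->{6,7} => REVISION
Constraint 2 (Z != V) on D(Z)={6,7} D(V)={1,2,4}: no change => not a revision
Constraint 3 (Y != Z) on D(Y)={1,2,5,7} D(Z)={6,7}: no change => not a revision
Total revisions = 1

Answer: 1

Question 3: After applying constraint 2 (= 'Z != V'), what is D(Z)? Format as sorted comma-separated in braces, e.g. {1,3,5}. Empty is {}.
Constraint 1 (X + V = Z) on D(X)={3,4,5,6,7} D(V)={1,2,4,5,6,7} D(Z)={1,2,3,6,7}: X {3,4,5,6,7}->{3,4,5,6}; V {1,2,4,5,6,7}->{1,2,4}; Z {1,2,3,6,7}->{6,7}
Constraint 2 (Z != V) on D(Z)={6,7} D(V)={1,2,4}: no change
So after constraint 2: D(Z) = {6,7}

Answer: {6,7}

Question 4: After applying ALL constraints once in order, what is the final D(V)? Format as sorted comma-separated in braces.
Constraint 1 (X + V = Z) on D(X)={3,4,5,6,7} D(V)={1,2,4,5,6,7} D(Z)={1,2,3,6,7}: X {3,4,5,6,7}->{3,4,5,6}; V {1,2,4,5,6,7}->{1,2,4}; Z {1,2,3,6,7}->{6,7}
Constraint 2 (Z != V) on D(Z)={6,7} D(V)={1,2,4}: no change
Constraint 3 (Y != Z) on D(Y)={1,2,5,7} D(Z)={6,7}: no change
So after all 3 constraints: D(V) = {1,2,4}

Answer: {1,2,4}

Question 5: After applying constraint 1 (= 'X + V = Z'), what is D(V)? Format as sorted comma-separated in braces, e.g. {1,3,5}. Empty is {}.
Answer: {1,2,4}

Derivation:
Constraint 1 (X + V = Z) on D(X)={3,4,5,6,7} D(V)={1,2,4,5,6,7} D(Z)={1,2,3,6,7}: X {3,4,5,6,7}->{3,4,5,6}; V {1,2,4,5,6,7}->{1,2,4}; Z {1,2,3,6,7}->{6,7}
So after constraint 1: D(V) = {1,2,4}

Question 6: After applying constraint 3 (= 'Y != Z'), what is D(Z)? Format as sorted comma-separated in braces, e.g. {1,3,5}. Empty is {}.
Constraint 1 (X + V = Z) on D(X)={3,4,5,6,7} D(V)={1,2,4,5,6,7} D(Z)={1,2,3,6,7}: X {3,4,5,6,7}->{3,4,5,6}; V {1,2,4,5,6,7}->{1,2,4}; Z {1,2,3,6,7}->{6,7}
Constraint 2 (Z != V) on D(Z)={6,7} D(V)={1,2,4}: no change
Constraint 3 (Y != Z) on D(Y)={1,2,5,7} D(Z)={6,7}: no change
So after constraint 3: D(Z) = {6,7}

Answer: {6,7}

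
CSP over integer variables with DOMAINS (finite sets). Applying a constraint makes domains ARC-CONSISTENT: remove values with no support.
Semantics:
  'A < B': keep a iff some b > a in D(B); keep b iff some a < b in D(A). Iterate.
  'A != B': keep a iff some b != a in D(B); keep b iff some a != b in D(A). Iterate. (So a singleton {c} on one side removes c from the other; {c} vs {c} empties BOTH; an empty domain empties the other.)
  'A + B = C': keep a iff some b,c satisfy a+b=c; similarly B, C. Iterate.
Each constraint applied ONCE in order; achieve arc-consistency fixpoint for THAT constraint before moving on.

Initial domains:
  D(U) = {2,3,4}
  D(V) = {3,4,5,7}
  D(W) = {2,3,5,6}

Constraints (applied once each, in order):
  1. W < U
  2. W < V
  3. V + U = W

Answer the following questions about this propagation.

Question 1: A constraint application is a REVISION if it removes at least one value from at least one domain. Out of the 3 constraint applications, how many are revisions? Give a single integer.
Answer: 2

Derivation:
Constraint 1 (W < U) on D(W)={2,3,5,6} D(U)={2,3,4}: W {2,3,5,6}->{2,3}; U {2,3,4}->{3,4} => REVISION
Constraint 2 (W < V) on D(W)={2,3} D(V)={3,4,5,7}: no change => not a revision
Constraint 3 (V + U = W) on D(V)={3,4,5,7} D(U)={3,4} D(W)={2,3}: V {3,4,5,7}->{}; U {3,4}->{}; W {2,3}->{} => REVISION
Total revisions = 2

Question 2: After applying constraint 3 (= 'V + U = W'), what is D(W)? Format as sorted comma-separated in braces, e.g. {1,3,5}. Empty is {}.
Constraint 1 (W < U) on D(W)={2,3,5,6} D(U)={2,3,4}: W {2,3,5,6}->{2,3}; U {2,3,4}->{3,4}
Constraint 2 (W < V) on D(W)={2,3} D(V)={3,4,5,7}: no change
Constraint 3 (V + U = W) on D(V)={3,4,5,7} D(U)={3,4} D(W)={2,3}: V {3,4,5,7}->{}; U {3,4}->{}; W {2,3}->{}
So after constraint 3: D(W) = {}

Answer: {}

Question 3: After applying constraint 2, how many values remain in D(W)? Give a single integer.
Answer: 2

Derivation:
Constraint 1 (W < U) on D(W)={2,3,5,6} D(U)={2,3,4}: W {2,3,5,6}->{2,3}; U {2,3,4}->{3,4}
Constraint 2 (W < V) on D(W)={2,3} D(V)={3,4,5,7}: no change
So after constraint 2: D(W)={2,3}, size = 2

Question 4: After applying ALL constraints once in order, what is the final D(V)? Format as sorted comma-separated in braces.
Answer: {}

Derivation:
Constraint 1 (W < U) on D(W)={2,3,5,6} D(U)={2,3,4}: W {2,3,5,6}->{2,3}; U {2,3,4}->{3,4}
Constraint 2 (W < V) on D(W)={2,3} D(V)={3,4,5,7}: no change
Constraint 3 (V + U = W) on D(V)={3,4,5,7} D(U)={3,4} D(W)={2,3}: V {3,4,5,7}->{}; U {3,4}->{}; W {2,3}->{}
So after all 3 constraints: D(V) = {}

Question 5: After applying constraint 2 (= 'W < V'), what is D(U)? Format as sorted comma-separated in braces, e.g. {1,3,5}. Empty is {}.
Answer: {3,4}

Derivation:
Constraint 1 (W < U) on D(W)={2,3,5,6} D(U)={2,3,4}: W {2,3,5,6}->{2,3}; U {2,3,4}->{3,4}
Constraint 2 (W < V) on D(W)={2,3} D(V)={3,4,5,7}: no change
So after constraint 2: D(U) = {3,4}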